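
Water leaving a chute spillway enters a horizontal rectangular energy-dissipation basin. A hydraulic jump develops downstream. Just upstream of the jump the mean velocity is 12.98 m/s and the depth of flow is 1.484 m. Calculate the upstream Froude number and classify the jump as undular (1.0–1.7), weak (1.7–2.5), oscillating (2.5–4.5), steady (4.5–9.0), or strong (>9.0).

Fr₁ = 3.402; oscillating jump

Fr₁ = V₁/√(g·y₁) = 12.98/√(9.81×1.484) = 3.402.
Fr₁ = 3.402 lies in the oscillating range.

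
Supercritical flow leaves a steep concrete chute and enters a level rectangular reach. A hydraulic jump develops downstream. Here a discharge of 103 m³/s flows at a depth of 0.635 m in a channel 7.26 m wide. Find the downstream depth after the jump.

y₂ = 7.73 m

q = Q/b = 103/7.26 = 14.2 m²/s; V₁ = q/y₁ = 22.3 m/s. Fr₁ = V₁/√(g·y₁) = 8.95.
Sequent-depth ratio: y₂/y₁ = ½[√(1 + 8Fr₁²) − 1] = ½[√642.1 − 1] = 12.2.
y₂ = 12.2 × 0.635 = 7.73 m.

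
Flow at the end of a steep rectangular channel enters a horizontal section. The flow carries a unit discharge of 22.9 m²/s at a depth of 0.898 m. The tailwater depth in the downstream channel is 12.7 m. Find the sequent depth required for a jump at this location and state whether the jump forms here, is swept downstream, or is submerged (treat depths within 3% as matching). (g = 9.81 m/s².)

y₂ = 10.5 m; the jump is submerged

V₁ = q/y₁ = 22.9/0.898 = 25.5 m/s. Fr₁ = V₁/√(g·y₁) = 25.5/√(9.81×0.898) = 8.59.
Bélanger equation: y₂/y₁ = ½[√(1 + 8Fr₁²) − 1] = ½[√591.6 − 1] = 11.7.
y₂ = 11.7 × 0.898 = 10.5 m.
Tailwater y_tw = 12.7 m: y_tw > y₂, so the jump is submerged.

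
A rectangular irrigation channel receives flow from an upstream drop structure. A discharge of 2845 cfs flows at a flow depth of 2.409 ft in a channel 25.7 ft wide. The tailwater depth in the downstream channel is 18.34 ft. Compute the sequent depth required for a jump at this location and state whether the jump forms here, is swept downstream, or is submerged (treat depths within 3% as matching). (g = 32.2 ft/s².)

q = Q/b = 2845/25.7 = 110.7 ft²/s; V₁ = q/y₁ = 45.95 ft/s. Fr₁ = V₁/√(g·y₁) = 5.218.
Bélanger equation: y₂/y₁ = ½[√(1 + 8Fr₁²) − 1] = ½[√218.78 − 1] = 6.896.
y₂ = 6.896 × 2.409 = 16.61 ft.
Tailwater y_tw = 18.34 ft: y_tw > y₂, so the jump is submerged.

y₂ = 16.61 ft; the jump is submerged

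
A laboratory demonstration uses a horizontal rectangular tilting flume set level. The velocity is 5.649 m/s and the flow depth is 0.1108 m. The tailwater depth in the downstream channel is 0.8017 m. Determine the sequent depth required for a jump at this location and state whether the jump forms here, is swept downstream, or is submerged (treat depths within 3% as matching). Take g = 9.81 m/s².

Fr₁ = V₁/√(g·y₁) = 5.649/√(9.81×0.1108) = 5.418.
Conjugate-depth relation: y₂/y₁ = ½[√(1 + 8Fr₁²) − 1] = ½[√235.87 − 1] = 7.179.
y₂ = 7.179 × 0.1108 = 0.7954 m.
Tailwater y_tw = 0.8017 m: y_tw ≈ y₂, so the jump forms here.

y₂ = 0.7954 m; the jump forms here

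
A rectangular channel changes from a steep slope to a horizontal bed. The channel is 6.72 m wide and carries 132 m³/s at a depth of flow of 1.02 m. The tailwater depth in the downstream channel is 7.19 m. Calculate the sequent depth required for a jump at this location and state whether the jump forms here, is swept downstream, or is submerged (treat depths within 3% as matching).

y₂ = 8.29 m; the jump is swept downstream

q = Q/b = 132/6.72 = 19.6 m²/s; V₁ = q/y₁ = 19.3 m/s. Fr₁ = V₁/√(g·y₁) = 6.09.
Bélanger equation: y₂/y₁ = ½[√(1 + 8Fr₁²) − 1] = ½[√297.5 − 1] = 8.12.
y₂ = 8.12 × 1.02 = 8.29 m.
Tailwater y_tw = 7.19 m: y_tw < y₂, so the jump is swept downstream.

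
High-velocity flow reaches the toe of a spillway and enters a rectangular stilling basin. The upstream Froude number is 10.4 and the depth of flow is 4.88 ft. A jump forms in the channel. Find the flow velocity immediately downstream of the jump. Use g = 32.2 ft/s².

V₂ = 9.17 ft/s

Fr₁ = 10.4 (given).
Sequent-depth ratio: y₂/y₁ = ½[√(1 + 8Fr₁²) − 1] = ½[√866.3 − 1] = 14.2.
y₂ = 14.2 × 4.88 = 69.4 ft.
V₁ = Fr₁·√(g·y₁) = 10.4×√(32.2×4.88) = 130 ft/s; q = V₁·y₁ = 636 ft²/s.
V₂ = q/y₂ = 636/69.4 = 9.17 ft/s.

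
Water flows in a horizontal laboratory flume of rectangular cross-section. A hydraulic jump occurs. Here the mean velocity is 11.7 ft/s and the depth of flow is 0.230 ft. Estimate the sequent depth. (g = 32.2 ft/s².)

y₂ = 1.29 ft

Fr₁ = V₁/√(g·y₁) = 11.7/√(32.2×0.230) = 4.30.
Bélanger equation: y₂/y₁ = ½[√(1 + 8Fr₁²) − 1] = ½[√148.9 − 1] = 5.60.
y₂ = 5.60 × 0.230 = 1.29 ft.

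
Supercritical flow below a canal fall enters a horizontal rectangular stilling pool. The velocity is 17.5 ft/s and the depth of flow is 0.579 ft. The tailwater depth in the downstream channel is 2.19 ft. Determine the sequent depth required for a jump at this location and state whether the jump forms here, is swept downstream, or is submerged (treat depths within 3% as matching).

Fr₁ = V₁/√(g·y₁) = 17.5/√(32.2×0.579) = 4.05.
From the momentum equation for a rectangular channel, y₂/y₁ = ½[√(1 + 8Fr₁²) − 1] = ½[√132.4 − 1] = 5.25.
y₂ = 5.25 × 0.579 = 3.04 ft.
Tailwater y_tw = 2.19 ft: y_tw < y₂, so the jump is swept downstream.

y₂ = 3.04 ft; the jump is swept downstream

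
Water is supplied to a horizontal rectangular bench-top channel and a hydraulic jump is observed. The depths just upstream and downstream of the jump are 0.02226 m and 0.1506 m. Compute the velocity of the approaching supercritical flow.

For a rectangular channel the momentum equation gives q² = ½·g·y₁·y₂·(y₁ + y₂) = ½×9.81×0.02226×0.1506×0.1729 = 0.002842.
q = √0.002842 = 0.05331 m²/s.
V₁ = q/y₁ = 0.05331/0.02226 = 2.395 m/s.

V₁ = 2.395 m/s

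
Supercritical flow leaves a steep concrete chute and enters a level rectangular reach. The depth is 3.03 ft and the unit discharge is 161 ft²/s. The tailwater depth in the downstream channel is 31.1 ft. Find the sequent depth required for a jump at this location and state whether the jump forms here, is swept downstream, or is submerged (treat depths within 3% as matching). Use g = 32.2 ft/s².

V₁ = q/y₁ = 161/3.03 = 53.1 ft/s. Fr₁ = V₁/√(g·y₁) = 53.1/√(32.2×3.03) = 5.38.
By Bélanger, y₂/y₁ = ½[√(1 + 8Fr₁²) − 1] = ½[√232.5 − 1] = 7.12.
y₂ = 7.12 × 3.03 = 21.6 ft.
Tailwater y_tw = 31.1 ft: y_tw > y₂, so the jump is submerged.

y₂ = 21.6 ft; the jump is submerged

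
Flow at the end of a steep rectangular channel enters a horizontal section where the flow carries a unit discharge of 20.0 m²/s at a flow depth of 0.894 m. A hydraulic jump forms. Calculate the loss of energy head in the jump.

ΔE = 17.0 m

V₁ = q/y₁ = 20.0/0.894 = 22.4 m/s. Fr₁ = V₁/√(g·y₁) = 22.4/√(9.81×0.894) = 7.55.
Conjugate-depth relation: y₂/y₁ = ½[√(1 + 8Fr₁²) − 1] = ½[√457.5 − 1] = 10.2.
y₂ = 10.2 × 0.894 = 9.11 m.
Head loss: ΔE = (y₂ − y₁)³/(4y₁y₂) = (9.11 − 0.894)³/(4×0.894×9.11) = 555/32.6 = 17.0 m.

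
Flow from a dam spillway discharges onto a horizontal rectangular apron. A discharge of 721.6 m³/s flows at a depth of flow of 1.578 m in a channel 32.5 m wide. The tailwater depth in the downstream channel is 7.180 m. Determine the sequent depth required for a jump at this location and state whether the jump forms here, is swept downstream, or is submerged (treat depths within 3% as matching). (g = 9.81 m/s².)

q = Q/b = 721.6/32.5 = 22.20 m²/s; V₁ = q/y₁ = 14.07 m/s. Fr₁ = V₁/√(g·y₁) = 3.576.
From the momentum equation for a rectangular channel, y₂/y₁ = ½[√(1 + 8Fr₁²) − 1] = ½[√103.31 − 1] = 4.582.
y₂ = 4.582 × 1.578 = 7.231 m.
Tailwater y_tw = 7.180 m: y_tw ≈ y₂, so the jump forms here.

y₂ = 7.231 m; the jump forms here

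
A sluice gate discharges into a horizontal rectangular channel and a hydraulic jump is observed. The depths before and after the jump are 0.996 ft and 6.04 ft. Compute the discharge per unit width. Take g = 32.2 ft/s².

q = 26.1 ft²/s

For a rectangular channel the momentum equation gives q² = ½·g·y₁·y₂·(y₁ + y₂) = ½×32.2×0.996×6.04×7.04 = 681.
q = √681 = 26.1 ft²/s.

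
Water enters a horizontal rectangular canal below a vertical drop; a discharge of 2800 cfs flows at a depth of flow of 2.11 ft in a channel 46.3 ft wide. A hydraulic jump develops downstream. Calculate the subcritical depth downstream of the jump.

y₂ = 9.37 ft

q = Q/b = 2800/46.3 = 60.5 ft²/s; V₁ = q/y₁ = 28.7 ft/s. Fr₁ = V₁/√(g·y₁) = 3.48.
By Bélanger, y₂/y₁ = ½[√(1 + 8Fr₁²) − 1] = ½[√97.73 − 1] = 4.44.
y₂ = 4.44 × 2.11 = 9.37 ft.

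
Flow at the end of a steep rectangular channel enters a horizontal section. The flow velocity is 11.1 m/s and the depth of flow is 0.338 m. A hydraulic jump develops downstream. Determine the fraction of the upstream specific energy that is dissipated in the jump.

ΔE/E₁ = 0.570 (57.0%)

Fr₁ = V₁/√(g·y₁) = 11.1/√(9.81×0.338) = 6.10.
From the momentum equation for a rectangular channel, y₂/y₁ = ½[√(1 + 8Fr₁²) − 1] = ½[√298.3 − 1] = 8.14.
y₂ = 8.14 × 0.338 = 2.75 m.
E₁ = y₁ + V₁²/2g = 6.62 m. ΔE = (y₂ − y₁)³/(4y₁y₂) = 3.77 m. ΔE/E₁ = 3.77/6.62 = 0.570.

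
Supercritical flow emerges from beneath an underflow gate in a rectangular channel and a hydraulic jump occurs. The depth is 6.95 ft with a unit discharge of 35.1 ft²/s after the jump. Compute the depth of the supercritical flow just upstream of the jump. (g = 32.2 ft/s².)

V₂ = q/y₂ = 35.1/6.95 = 5.05 ft/s; Fr₂ = V₂/√(g·y₂) = 0.338.
Since the conjugate-depth ratio holds either way, y₁/y₂ = ½[√(1 + 8Fr₂²) − 1] = ½[√1.912 − 1] = 0.191.
y₁ = 0.191 × 6.95 = 1.33 ft.

y₁ = 1.33 ft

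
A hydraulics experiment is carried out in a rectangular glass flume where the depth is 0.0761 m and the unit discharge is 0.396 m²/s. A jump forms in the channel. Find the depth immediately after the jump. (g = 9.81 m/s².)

y₂ = 0.611 m

V₁ = q/y₁ = 0.396/0.0761 = 5.20 m/s. Fr₁ = V₁/√(g·y₁) = 5.20/√(9.81×0.0761) = 6.02.
Bélanger equation: y₂/y₁ = ½[√(1 + 8Fr₁²) − 1] = ½[√291.2 − 1] = 8.03.
y₂ = 8.03 × 0.0761 = 0.611 m.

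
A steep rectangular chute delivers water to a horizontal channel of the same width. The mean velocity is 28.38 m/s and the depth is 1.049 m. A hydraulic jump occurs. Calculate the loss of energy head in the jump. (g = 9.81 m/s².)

Fr₁ = V₁/√(g·y₁) = 28.38/√(9.81×1.049) = 8.847.
Conjugate-depth relation: y₂/y₁ = ½[√(1 + 8Fr₁²) − 1] = ½[√627.14 − 1] = 12.02.
y₂ = 12.02 × 1.049 = 12.61 m.
q = V₁·y₁ = 28.38 × 1.049 = 29.77 m²/s. V₂ = q/y₂ = 29.77/12.61 = 2.361 m/s. E₁ = y₁ + V₁²/2g = 42.10 m; E₂ = y₂ + V₂²/2g = 12.89 m. ΔE = E₁ − E₂ = 29.21 m.

ΔE = 29.21 m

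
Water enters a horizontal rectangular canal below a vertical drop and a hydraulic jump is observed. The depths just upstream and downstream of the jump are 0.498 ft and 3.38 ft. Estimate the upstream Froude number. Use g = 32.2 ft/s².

For a rectangular channel the momentum equation gives q² = ½·g·y₁·y₂·(y₁ + y₂) = ½×32.2×0.498×3.38×3.88 = 105.
q = √105 = 10.3 ft²/s.
V₁ = q/y₁ = 20.6 ft/s; Fr₁ = V₁/√(g·y₁) = 5.14.

Fr₁ = 5.14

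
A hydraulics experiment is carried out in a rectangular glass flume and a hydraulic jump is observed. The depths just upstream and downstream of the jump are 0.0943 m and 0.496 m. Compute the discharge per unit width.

For a rectangular channel the momentum equation gives q² = ½·g·y₁·y₂·(y₁ + y₂) = ½×9.81×0.0943×0.496×0.590 = 0.135.
q = √0.135 = 0.368 m²/s.

q = 0.368 m²/s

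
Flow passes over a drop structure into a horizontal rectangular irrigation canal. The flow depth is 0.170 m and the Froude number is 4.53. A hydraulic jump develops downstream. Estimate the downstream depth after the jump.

y₂ = 1.01 m

Fr₁ = 4.53 (given).
By Bélanger, y₂/y₁ = ½[√(1 + 8Fr₁²) − 1] = ½[√165.2 − 1] = 5.93.
y₂ = 5.93 × 0.170 = 1.01 m.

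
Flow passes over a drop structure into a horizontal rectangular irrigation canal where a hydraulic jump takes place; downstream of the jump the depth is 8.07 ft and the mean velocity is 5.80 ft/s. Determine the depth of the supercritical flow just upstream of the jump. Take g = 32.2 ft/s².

Fr₂ = V₂/√(g·y₂) = 5.80/√(32.2×8.07) = 0.360.
Applying the sequent-depth relation in reverse, y₁/y₂ = ½[√(1 + 8Fr₂²) − 1] = ½[√2.036 − 1] = 0.213.
y₁ = 0.213 × 8.07 = 1.72 ft.

y₁ = 1.72 ft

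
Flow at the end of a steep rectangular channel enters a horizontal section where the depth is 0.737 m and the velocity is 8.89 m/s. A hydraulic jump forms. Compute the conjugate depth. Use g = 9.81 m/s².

Fr₁ = V₁/√(g·y₁) = 8.89/√(9.81×0.737) = 3.31.
From the momentum equation for a rectangular channel, y₂/y₁ = ½[√(1 + 8Fr₁²) − 1] = ½[√88.45 − 1] = 4.20.
y₂ = 4.20 × 0.737 = 3.10 m.

y₂ = 3.10 m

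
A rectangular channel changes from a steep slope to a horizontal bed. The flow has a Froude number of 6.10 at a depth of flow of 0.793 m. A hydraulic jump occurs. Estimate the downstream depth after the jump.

Fr₁ = 6.10 (given).
From the momentum equation for a rectangular channel, y₂/y₁ = ½[√(1 + 8Fr₁²) − 1] = ½[√298.7 − 1] = 8.14.
y₂ = 8.14 × 0.793 = 6.46 m.

y₂ = 6.46 m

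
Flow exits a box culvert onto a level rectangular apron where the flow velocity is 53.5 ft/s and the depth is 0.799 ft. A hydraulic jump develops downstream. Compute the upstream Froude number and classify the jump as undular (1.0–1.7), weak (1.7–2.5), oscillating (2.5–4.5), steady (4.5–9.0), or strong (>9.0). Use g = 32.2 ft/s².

Fr₁ = V₁/√(g·y₁) = 53.5/√(32.2×0.799) = 10.5.
Fr₁ = 10.5 lies in the strong range.

Fr₁ = 10.5; strong jump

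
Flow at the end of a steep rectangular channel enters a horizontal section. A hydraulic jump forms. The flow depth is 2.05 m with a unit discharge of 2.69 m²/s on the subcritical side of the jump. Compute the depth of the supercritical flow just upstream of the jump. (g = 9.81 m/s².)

y₁ = 0.306 m

V₂ = q/y₂ = 2.69/2.05 = 1.31 m/s; Fr₂ = V₂/√(g·y₂) = 0.293.
Applying the sequent-depth relation in reverse, y₁/y₂ = ½[√(1 + 8Fr₂²) − 1] = ½[√1.685 − 1] = 0.149.
y₁ = 0.149 × 2.05 = 0.306 m.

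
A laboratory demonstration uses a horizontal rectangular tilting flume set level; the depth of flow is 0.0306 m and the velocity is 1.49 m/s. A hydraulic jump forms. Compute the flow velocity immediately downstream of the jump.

V₂ = 0.441 m/s

Fr₁ = V₁/√(g·y₁) = 1.49/√(9.81×0.0306) = 2.72.
From the momentum equation for a rectangular channel, y₂/y₁ = ½[√(1 + 8Fr₁²) − 1] = ½[√60.17 − 1] = 3.38.
y₂ = 3.38 × 0.0306 = 0.103 m.
q = V₁·y₁ = 1.49 × 0.0306 = 0.0456 m²/s.
V₂ = q/y₂ = 0.0456/0.103 = 0.441 m/s.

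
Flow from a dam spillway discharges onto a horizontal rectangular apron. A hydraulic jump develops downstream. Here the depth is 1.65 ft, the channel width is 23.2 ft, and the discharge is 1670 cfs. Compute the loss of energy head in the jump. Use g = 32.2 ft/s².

q = Q/b = 1670/23.2 = 72.0 ft²/s; V₁ = q/y₁ = 43.6 ft/s. Fr₁ = V₁/√(g·y₁) = 5.99.
Sequent-depth ratio: y₂/y₁ = ½[√(1 + 8Fr₁²) − 1] = ½[√287.6 − 1] = 7.98.
y₂ = 7.98 × 1.65 = 13.2 ft.
Head loss: ΔE = (y₂ − y₁)³/(4y₁y₂) = (13.2 − 1.65)³/(4×1.65×13.2) = 1527/86.9 = 17.6 ft.

ΔE = 17.6 ft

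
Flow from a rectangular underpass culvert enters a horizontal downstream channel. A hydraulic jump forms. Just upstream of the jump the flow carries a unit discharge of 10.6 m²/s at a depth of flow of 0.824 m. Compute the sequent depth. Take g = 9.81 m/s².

y₂ = 4.88 m

V₁ = q/y₁ = 10.6/0.824 = 12.9 m/s. Fr₁ = V₁/√(g·y₁) = 12.9/√(9.81×0.824) = 4.52.
By Bélanger, y₂/y₁ = ½[√(1 + 8Fr₁²) − 1] = ½[√164.8 − 1] = 5.92.
y₂ = 5.92 × 0.824 = 4.88 m.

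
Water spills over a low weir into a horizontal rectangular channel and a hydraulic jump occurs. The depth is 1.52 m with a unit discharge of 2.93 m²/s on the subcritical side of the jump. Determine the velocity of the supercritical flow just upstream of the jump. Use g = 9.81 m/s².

V₁ = 5.28 m/s

V₂ = q/y₂ = 2.93/1.52 = 1.93 m/s; Fr₂ = V₂/√(g·y₂) = 0.499.
Since the conjugate-depth ratio holds either way, y₁/y₂ = ½[√(1 + 8Fr₂²) − 1] = ½[√2.994 − 1] = 0.365.
y₁ = 0.365 × 1.52 = 0.555 m.
V₁ = q/y₁ = 2.93/0.555 = 5.28 m/s.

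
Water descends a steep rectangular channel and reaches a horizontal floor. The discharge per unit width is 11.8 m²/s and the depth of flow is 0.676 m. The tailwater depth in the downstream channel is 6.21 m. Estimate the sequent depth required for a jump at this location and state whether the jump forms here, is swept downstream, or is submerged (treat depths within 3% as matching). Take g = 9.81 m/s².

V₁ = q/y₁ = 11.8/0.676 = 17.5 m/s. Fr₁ = V₁/√(g·y₁) = 17.5/√(9.81×0.676) = 6.78.
From the momentum equation for a rectangular channel, y₂/y₁ = ½[√(1 + 8Fr₁²) − 1] = ½[√368.6 − 1] = 9.10.
y₂ = 9.10 × 0.676 = 6.15 m.
Tailwater y_tw = 6.21 m: y_tw ≈ y₂, so the jump forms here.

y₂ = 6.15 m; the jump forms here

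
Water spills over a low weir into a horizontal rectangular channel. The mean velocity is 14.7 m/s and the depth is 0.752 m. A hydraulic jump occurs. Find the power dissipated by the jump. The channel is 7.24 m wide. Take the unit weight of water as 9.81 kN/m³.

Fr₁ = V₁/√(g·y₁) = 14.7/√(9.81×0.752) = 5.41.
Bélanger equation: y₂/y₁ = ½[√(1 + 8Fr₁²) − 1] = ½[√235.3 − 1] = 7.17.
y₂ = 7.17 × 0.752 = 5.39 m.
q = V₁·y₁ = 14.7 × 0.752 = 11.1 m²/s. V₂ = q/y₂ = 11.1/5.39 = 2.05 m/s. E₁ = y₁ + V₁²/2g = 11.8 m; E₂ = y₂ + V₂²/2g = 5.61 m. ΔE = E₁ − E₂ = 6.16 m.
Q = q·b = 11.1 × 7.24 = 80.0 m³/s. P = γ·Q·ΔE = 9.81 × 80.0 × 6.16 = 4836 kW.

P = 4836 kW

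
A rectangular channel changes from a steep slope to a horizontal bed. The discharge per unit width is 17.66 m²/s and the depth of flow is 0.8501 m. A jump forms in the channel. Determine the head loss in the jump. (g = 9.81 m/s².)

ΔE = 14.38 m

V₁ = q/y₁ = 17.66/0.8501 = 20.77 m/s. Fr₁ = V₁/√(g·y₁) = 20.77/√(9.81×0.8501) = 7.194.
By Bélanger, y₂/y₁ = ½[√(1 + 8Fr₁²) − 1] = ½[√414.99 − 1] = 9.686.
y₂ = 9.686 × 0.8501 = 8.234 m.
Head loss: ΔE = (y₂ − y₁)³/(4y₁y₂) = (8.234 − 0.8501)³/(4×0.8501×8.234) = 402.6/28.00 = 14.38 m.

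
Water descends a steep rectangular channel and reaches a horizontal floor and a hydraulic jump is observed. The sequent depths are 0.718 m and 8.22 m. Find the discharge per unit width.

q = 16.1 m²/s

For a rectangular channel the momentum equation gives q² = ½·g·y₁·y₂·(y₁ + y₂) = ½×9.81×0.718×8.22×8.94 = 259.
q = √259 = 16.1 m²/s.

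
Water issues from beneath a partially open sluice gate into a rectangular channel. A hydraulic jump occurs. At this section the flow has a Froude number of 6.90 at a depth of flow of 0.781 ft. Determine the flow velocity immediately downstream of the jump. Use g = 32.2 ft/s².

Fr₁ = 6.90 (given).
From the momentum equation for a rectangular channel, y₂/y₁ = ½[√(1 + 8Fr₁²) − 1] = ½[√381.9 − 1] = 9.27.
y₂ = 9.27 × 0.781 = 7.24 ft.
V₁ = Fr₁·√(g·y₁) = 6.90×√(32.2×0.781) = 34.6 ft/s; q = V₁·y₁ = 27.0 ft²/s.
V₂ = q/y₂ = 27.0/7.24 = 3.73 ft/s.

V₂ = 3.73 ft/s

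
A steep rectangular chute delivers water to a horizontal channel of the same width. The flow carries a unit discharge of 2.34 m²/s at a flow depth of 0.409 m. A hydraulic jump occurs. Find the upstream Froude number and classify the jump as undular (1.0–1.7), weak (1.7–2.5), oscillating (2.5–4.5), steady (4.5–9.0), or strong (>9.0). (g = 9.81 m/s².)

Fr₁ = 2.86; oscillating jump

V₁ = q/y₁ = 2.34/0.409 = 5.72 m/s. Fr₁ = V₁/√(g·y₁) = 5.72/√(9.81×0.409) = 2.86.
Fr₁ = 2.86 lies in the oscillating range.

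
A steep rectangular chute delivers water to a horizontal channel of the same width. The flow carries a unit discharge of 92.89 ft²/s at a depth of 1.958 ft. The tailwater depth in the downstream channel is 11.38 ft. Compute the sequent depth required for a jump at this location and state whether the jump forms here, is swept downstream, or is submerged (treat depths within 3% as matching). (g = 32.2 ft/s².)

V₁ = q/y₁ = 92.89/1.958 = 47.44 ft/s. Fr₁ = V₁/√(g·y₁) = 47.44/√(32.2×1.958) = 5.975.
Conjugate-depth relation: y₂/y₁ = ½[√(1 + 8Fr₁²) − 1] = ½[√286.58 − 1] = 7.964.
y₂ = 7.964 × 1.958 = 15.59 ft.
Tailwater y_tw = 11.38 ft: y_tw < y₂, so the jump is swept downstream.

y₂ = 15.59 ft; the jump is swept downstream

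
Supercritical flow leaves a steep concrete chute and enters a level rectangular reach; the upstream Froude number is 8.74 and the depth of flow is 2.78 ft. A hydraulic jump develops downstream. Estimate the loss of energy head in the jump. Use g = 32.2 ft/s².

Fr₁ = 8.74 (given).
From the momentum equation for a rectangular channel, y₂/y₁ = ½[√(1 + 8Fr₁²) − 1] = ½[√612.1 − 1] = 11.9.
y₂ = 11.9 × 2.78 = 33.0 ft.
Head loss: ΔE = (y₂ − y₁)³/(4y₁y₂) = (33.0 − 2.78)³/(4×2.78×33.0) = 27597/367 = 75.2 ft.

ΔE = 75.2 ft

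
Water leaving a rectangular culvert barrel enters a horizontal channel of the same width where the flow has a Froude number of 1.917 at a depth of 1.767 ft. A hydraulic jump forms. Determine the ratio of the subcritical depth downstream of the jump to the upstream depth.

Fr₁ = 1.917 (given).
Bélanger equation: y₂/y₁ = ½[√(1 + 8Fr₁²) − 1] = ½[√30.399 − 1] = 2.257.

y₂/y₁ = 2.257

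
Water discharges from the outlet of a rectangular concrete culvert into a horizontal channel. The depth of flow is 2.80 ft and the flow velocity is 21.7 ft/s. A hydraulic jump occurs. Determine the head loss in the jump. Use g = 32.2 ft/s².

Fr₁ = V₁/√(g·y₁) = 21.7/√(32.2×2.80) = 2.29.
From the momentum equation for a rectangular channel, y₂/y₁ = ½[√(1 + 8Fr₁²) − 1] = ½[√42.78 − 1] = 2.77.
y₂ = 2.77 × 2.80 = 7.76 ft.
Head loss: ΔE = (y₂ − y₁)³/(4y₁y₂) = (7.76 − 2.80)³/(4×2.80×7.76) = 122/86.9 = 1.40 ft.

ΔE = 1.40 ft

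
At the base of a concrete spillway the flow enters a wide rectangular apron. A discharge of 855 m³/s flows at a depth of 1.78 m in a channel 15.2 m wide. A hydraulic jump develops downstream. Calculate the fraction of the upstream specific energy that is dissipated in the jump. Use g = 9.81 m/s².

q = Q/b = 855/15.2 = 56.2 m²/s; V₁ = q/y₁ = 31.6 m/s. Fr₁ = V₁/√(g·y₁) = 7.56.
Bélanger equation: y₂/y₁ = ½[√(1 + 8Fr₁²) − 1] = ½[√458.5 − 1] = 10.2.
y₂ = 10.2 × 1.78 = 18.2 m.
E₁ = y₁ + V₁²/2g = 52.7 m. ΔE = (y₂ − y₁)³/(4y₁y₂) = 34.0 m. ΔE/E₁ = 34.0/52.7 = 0.646.

ΔE/E₁ = 0.646 (64.6%)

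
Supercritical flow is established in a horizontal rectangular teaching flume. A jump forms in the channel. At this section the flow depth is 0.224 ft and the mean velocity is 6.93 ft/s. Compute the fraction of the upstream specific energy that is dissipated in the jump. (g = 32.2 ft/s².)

Fr₁ = V₁/√(g·y₁) = 6.93/√(32.2×0.224) = 2.58.
Bélanger equation: y₂/y₁ = ½[√(1 + 8Fr₁²) − 1] = ½[√54.27 − 1] = 3.18.
y₂ = 3.18 × 0.224 = 0.713 ft.
E₁ = y₁ + V₁²/2g = 0.970 ft. ΔE = (y₂ − y₁)³/(4y₁y₂) = 0.183 ft. ΔE/E₁ = 0.183/0.970 = 0.189.

ΔE/E₁ = 0.189 (18.9%)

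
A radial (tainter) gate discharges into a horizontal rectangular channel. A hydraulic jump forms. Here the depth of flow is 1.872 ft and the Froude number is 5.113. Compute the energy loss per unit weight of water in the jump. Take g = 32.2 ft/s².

Fr₁ = 5.113 (given).
Conjugate-depth relation: y₂/y₁ = ½[√(1 + 8Fr₁²) − 1] = ½[√210.14 − 1] = 6.748.
y₂ = 6.748 × 1.872 = 12.63 ft.
V₁ = Fr₁·√(g·y₁) = 5.113×√(32.2×1.872) = 39.70 ft/s; q = V₁·y₁ = 74.31 ft²/s. V₂ = q/y₂ = 74.31/12.63 = 5.883 ft/s. E₁ = y₁ + V₁²/2g = 26.34 ft; E₂ = y₂ + V₂²/2g = 13.17 ft. ΔE = E₁ − E₂ = 13.17 ft.

ΔE = 13.17 ft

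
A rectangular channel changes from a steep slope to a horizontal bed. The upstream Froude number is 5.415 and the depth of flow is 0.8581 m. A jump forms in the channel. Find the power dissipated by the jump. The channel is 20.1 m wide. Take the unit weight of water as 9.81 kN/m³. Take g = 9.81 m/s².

P = 18710 kW

Fr₁ = 5.415 (given).
Bélanger equation: y₂/y₁ = ½[√(1 + 8Fr₁²) − 1] = ½[√235.58 − 1] = 7.174.
y₂ = 7.174 × 0.8581 = 6.156 m.
V₁ = Fr₁·√(g·y₁) = 5.415×√(9.81×0.8581) = 15.71 m/s; q = V₁·y₁ = 13.48 m²/s. V₂ = q/y₂ = 13.48/6.156 = 2.190 m/s. E₁ = y₁ + V₁²/2g = 13.44 m; E₂ = y₂ + V₂²/2g = 6.401 m. ΔE = E₁ − E₂ = 7.038 m.
Q = q·b = 13.48 × 20.1 = 271.0 m³/s. P = γ·Q·ΔE = 9.81 × 271.0 × 7.038 = 18710 kW.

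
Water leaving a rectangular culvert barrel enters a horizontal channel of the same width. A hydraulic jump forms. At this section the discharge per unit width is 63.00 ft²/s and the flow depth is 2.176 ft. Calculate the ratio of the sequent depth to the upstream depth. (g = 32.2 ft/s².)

V₁ = q/y₁ = 63.00/2.176 = 28.95 ft/s. Fr₁ = V₁/√(g·y₁) = 28.95/√(32.2×2.176) = 3.459.
Conjugate-depth relation: y₂/y₁ = ½[√(1 + 8Fr₁²) − 1] = ½[√96.706 − 1] = 4.417.

y₂/y₁ = 4.417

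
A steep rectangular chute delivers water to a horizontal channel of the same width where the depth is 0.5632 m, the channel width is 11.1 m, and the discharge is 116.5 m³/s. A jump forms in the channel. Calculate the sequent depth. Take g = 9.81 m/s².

q = Q/b = 116.5/11.1 = 10.50 m²/s; V₁ = q/y₁ = 18.64 m/s. Fr₁ = V₁/√(g·y₁) = 7.928.
Bélanger equation: y₂/y₁ = ½[√(1 + 8Fr₁²) − 1] = ½[√503.85 − 1] = 10.72.
y₂ = 10.72 × 0.5632 = 6.039 m.

y₂ = 6.039 m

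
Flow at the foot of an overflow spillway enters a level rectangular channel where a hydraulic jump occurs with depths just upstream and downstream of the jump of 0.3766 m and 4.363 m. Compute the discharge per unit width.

For a rectangular channel the momentum equation gives q² = ½·g·y₁·y₂·(y₁ + y₂) = ½×9.81×0.3766×4.363×4.740 = 38.20.
q = √38.20 = 6.180 m²/s.

q = 6.180 m²/s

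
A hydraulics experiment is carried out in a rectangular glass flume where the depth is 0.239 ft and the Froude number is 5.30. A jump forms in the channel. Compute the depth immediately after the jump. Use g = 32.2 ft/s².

Fr₁ = 5.30 (given).
Conjugate-depth relation: y₂/y₁ = ½[√(1 + 8Fr₁²) − 1] = ½[√225.7 − 1] = 7.01.
y₂ = 7.01 × 0.239 = 1.68 ft.

y₂ = 1.68 ft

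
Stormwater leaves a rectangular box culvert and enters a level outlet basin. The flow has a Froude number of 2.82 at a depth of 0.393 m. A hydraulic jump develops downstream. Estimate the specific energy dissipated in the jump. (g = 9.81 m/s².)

ΔE = 0.446 m

Fr₁ = 2.82 (given).
By Bélanger, y₂/y₁ = ½[√(1 + 8Fr₁²) − 1] = ½[√64.62 − 1] = 3.52.
y₂ = 3.52 × 0.393 = 1.38 m.
Head loss: ΔE = (y₂ − y₁)³/(4y₁y₂) = (1.38 − 0.393)³/(4×0.393×1.38) = 0.971/2.17 = 0.446 m.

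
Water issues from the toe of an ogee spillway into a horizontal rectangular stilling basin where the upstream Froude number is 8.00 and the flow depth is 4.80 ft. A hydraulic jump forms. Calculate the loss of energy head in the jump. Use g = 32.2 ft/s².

ΔE = 105 ft

Fr₁ = 8.00 (given).
Bélanger equation: y₂/y₁ = ½[√(1 + 8Fr₁²) − 1] = ½[√513.0 − 1] = 10.8.
y₂ = 10.8 × 4.80 = 52.0 ft.
Head loss: ΔE = (y₂ − y₁)³/(4y₁y₂) = (52.0 − 4.80)³/(4×4.80×52.0) = 104879/998 = 105 ft.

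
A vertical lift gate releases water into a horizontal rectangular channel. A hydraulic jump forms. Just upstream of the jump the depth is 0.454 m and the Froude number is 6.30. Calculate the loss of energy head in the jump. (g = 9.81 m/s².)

Fr₁ = 6.30 (given).
From the momentum equation for a rectangular channel, y₂/y₁ = ½[√(1 + 8Fr₁²) − 1] = ½[√318.5 − 1] = 8.42.
y₂ = 8.42 × 0.454 = 3.82 m.
V₁ = Fr₁·√(g·y₁) = 6.30×√(9.81×0.454) = 13.3 m/s; q = V₁·y₁ = 6.04 m²/s. V₂ = q/y₂ = 6.04/3.82 = 1.58 m/s. E₁ = y₁ + V₁²/2g = 9.46 m; E₂ = y₂ + V₂²/2g = 3.95 m. ΔE = E₁ − E₂ = 5.51 m.

ΔE = 5.51 m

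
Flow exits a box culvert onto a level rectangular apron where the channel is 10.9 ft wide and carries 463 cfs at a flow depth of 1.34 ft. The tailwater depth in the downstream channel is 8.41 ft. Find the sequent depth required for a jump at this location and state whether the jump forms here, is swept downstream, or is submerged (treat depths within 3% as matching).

q = Q/b = 463/10.9 = 42.5 ft²/s; V₁ = q/y₁ = 31.7 ft/s. Fr₁ = V₁/√(g·y₁) = 4.83.
Sequent-depth ratio: y₂/y₁ = ½[√(1 + 8Fr₁²) − 1] = ½[√187.3 − 1] = 6.34.
y₂ = 6.34 × 1.34 = 8.50 ft.
Tailwater y_tw = 8.41 ft: y_tw ≈ y₂, so the jump forms here.

y₂ = 8.50 ft; the jump forms here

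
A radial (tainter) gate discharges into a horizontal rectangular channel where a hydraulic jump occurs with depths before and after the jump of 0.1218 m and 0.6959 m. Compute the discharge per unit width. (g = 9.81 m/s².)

For a rectangular channel the momentum equation gives q² = ½·g·y₁·y₂·(y₁ + y₂) = ½×9.81×0.1218×0.6959×0.8177 = 0.3400.
q = √0.3400 = 0.5831 m²/s.

q = 0.5831 m²/s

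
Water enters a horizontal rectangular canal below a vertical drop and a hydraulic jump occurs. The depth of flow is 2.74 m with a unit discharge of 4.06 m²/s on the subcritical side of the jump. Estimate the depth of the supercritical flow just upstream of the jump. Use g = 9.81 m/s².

V₂ = q/y₂ = 4.06/2.74 = 1.48 m/s; Fr₂ = V₂/√(g·y₂) = 0.286.
From the momentum equation (using Fr₂), y₁/y₂ = ½[√(1 + 8Fr₂²) − 1] = ½[√1.653 − 1] = 0.143.
y₁ = 0.143 × 2.74 = 0.392 m.

y₁ = 0.392 m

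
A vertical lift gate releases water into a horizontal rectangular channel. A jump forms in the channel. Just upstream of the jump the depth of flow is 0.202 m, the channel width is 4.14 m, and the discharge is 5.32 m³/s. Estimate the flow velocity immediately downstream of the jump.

V₂ = 1.08 m/s

q = Q/b = 5.32/4.14 = 1.29 m²/s; V₁ = q/y₁ = 6.36 m/s. Fr₁ = V₁/√(g·y₁) = 4.52.
Sequent-depth ratio: y₂/y₁ = ½[√(1 + 8Fr₁²) − 1] = ½[√164.4 − 1] = 5.91.
y₂ = 5.91 × 0.202 = 1.19 m.
V₂ = q/y₂ = 1.29/1.19 = 1.08 m/s.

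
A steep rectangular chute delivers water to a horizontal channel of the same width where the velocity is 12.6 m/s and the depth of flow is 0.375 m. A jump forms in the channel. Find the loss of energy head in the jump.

ΔE = 5.06 m

Fr₁ = V₁/√(g·y₁) = 12.6/√(9.81×0.375) = 6.57.
By Bélanger, y₂/y₁ = ½[√(1 + 8Fr₁²) − 1] = ½[√346.2 − 1] = 8.80.
y₂ = 8.80 × 0.375 = 3.30 m.
q = V₁·y₁ = 12.6 × 0.375 = 4.72 m²/s. V₂ = q/y₂ = 4.72/3.30 = 1.43 m/s. E₁ = y₁ + V₁²/2g = 8.47 m; E₂ = y₂ + V₂²/2g = 3.41 m. ΔE = E₁ − E₂ = 5.06 m.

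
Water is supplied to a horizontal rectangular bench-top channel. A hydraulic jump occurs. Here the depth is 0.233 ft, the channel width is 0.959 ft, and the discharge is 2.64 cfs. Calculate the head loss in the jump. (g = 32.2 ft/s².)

ΔE = 1.02 ft

q = Q/b = 2.64/0.959 = 2.75 ft²/s; V₁ = q/y₁ = 11.8 ft/s. Fr₁ = V₁/√(g·y₁) = 4.31.
Conjugate-depth relation: y₂/y₁ = ½[√(1 + 8Fr₁²) − 1] = ½[√149.8 − 1] = 5.62.
y₂ = 5.62 × 0.233 = 1.31 ft.
V₂ = q/y₂ = 2.75/1.31 = 2.10 ft/s. E₁ = y₁ + V₁²/2g = 2.40 ft; E₂ = y₂ + V₂²/2g = 1.38 ft. ΔE = E₁ − E₂ = 1.02 ft.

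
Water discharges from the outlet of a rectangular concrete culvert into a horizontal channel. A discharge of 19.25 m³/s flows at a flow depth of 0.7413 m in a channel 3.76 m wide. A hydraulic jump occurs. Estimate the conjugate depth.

y₂ = 2.340 m

q = Q/b = 19.25/3.76 = 5.120 m²/s; V₁ = q/y₁ = 6.906 m/s. Fr₁ = V₁/√(g·y₁) = 2.561.
Bélanger equation: y₂/y₁ = ½[√(1 + 8Fr₁²) − 1] = ½[√53.472 − 1] = 3.156.
y₂ = 3.156 × 0.7413 = 2.340 m.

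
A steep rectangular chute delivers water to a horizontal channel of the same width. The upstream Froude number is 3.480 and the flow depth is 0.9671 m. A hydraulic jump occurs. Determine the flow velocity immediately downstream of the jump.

Fr₁ = 3.480 (given).
Conjugate-depth relation: y₂/y₁ = ½[√(1 + 8Fr₁²) − 1] = ½[√97.883 − 1] = 4.447.
y₂ = 4.447 × 0.9671 = 4.300 m.
V₁ = Fr₁·√(g·y₁) = 3.480×√(9.81×0.9671) = 10.72 m/s; q = V₁·y₁ = 10.37 m²/s.
V₂ = q/y₂ = 10.37/4.300 = 2.410 m/s.

V₂ = 2.410 m/s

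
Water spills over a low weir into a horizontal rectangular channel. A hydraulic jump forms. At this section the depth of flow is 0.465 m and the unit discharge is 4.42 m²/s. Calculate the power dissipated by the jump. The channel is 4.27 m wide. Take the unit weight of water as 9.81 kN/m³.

V₁ = q/y₁ = 4.42/0.465 = 9.51 m/s. Fr₁ = V₁/√(g·y₁) = 9.51/√(9.81×0.465) = 4.45.
Sequent-depth ratio: y₂/y₁ = ½[√(1 + 8Fr₁²) − 1] = ½[√159.5 − 1] = 5.81.
y₂ = 5.81 × 0.465 = 2.70 m.
V₂ = q/y₂ = 4.42/2.70 = 1.63 m/s. E₁ = y₁ + V₁²/2g = 5.07 m; E₂ = y₂ + V₂²/2g = 2.84 m. ΔE = E₁ − E₂ = 2.23 m.
Q = q·b = 4.42 × 4.27 = 18.9 m³/s. P = γ·Q·ΔE = 9.81 × 18.9 × 2.23 = 413 kW.

P = 413 kW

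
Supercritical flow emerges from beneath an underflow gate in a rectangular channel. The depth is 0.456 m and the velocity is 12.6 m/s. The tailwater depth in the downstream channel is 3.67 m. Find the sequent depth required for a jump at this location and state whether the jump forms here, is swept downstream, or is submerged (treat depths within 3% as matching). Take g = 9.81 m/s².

Fr₁ = V₁/√(g·y₁) = 12.6/√(9.81×0.456) = 5.96.
Bélanger equation: y₂/y₁ = ½[√(1 + 8Fr₁²) − 1] = ½[√284.9 − 1] = 7.94.
y₂ = 7.94 × 0.456 = 3.62 m.
Tailwater y_tw = 3.67 m: y_tw ≈ y₂, so the jump forms here.

y₂ = 3.62 m; the jump forms here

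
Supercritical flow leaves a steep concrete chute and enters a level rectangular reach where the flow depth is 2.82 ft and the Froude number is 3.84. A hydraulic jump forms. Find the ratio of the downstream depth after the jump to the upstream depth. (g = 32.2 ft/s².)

Fr₁ = 3.84 (given).
Conjugate-depth relation: y₂/y₁ = ½[√(1 + 8Fr₁²) − 1] = ½[√119.0 − 1] = 4.95.

y₂/y₁ = 4.95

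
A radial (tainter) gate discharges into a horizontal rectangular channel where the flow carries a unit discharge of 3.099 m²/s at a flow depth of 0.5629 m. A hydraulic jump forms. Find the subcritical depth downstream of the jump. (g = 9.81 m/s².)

V₁ = q/y₁ = 3.099/0.5629 = 5.505 m/s. Fr₁ = V₁/√(g·y₁) = 5.505/√(9.81×0.5629) = 2.343.
By Bélanger, y₂/y₁ = ½[√(1 + 8Fr₁²) − 1] = ½[√44.911 − 1] = 2.851.
y₂ = 2.851 × 0.5629 = 1.605 m.

y₂ = 1.605 m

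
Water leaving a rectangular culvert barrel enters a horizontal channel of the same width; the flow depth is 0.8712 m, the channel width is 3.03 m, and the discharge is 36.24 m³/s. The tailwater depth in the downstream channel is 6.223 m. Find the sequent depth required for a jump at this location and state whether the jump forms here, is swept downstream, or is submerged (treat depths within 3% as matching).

q = Q/b = 36.24/3.03 = 11.96 m²/s; V₁ = q/y₁ = 13.73 m/s. Fr₁ = V₁/√(g·y₁) = 4.696.
Sequent-depth ratio: y₂/y₁ = ½[√(1 + 8Fr₁²) − 1] = ½[√177.42 − 1] = 6.160.
y₂ = 6.160 × 0.8712 = 5.367 m.
Tailwater y_tw = 6.223 m: y_tw > y₂, so the jump is submerged.

y₂ = 5.367 m; the jump is submerged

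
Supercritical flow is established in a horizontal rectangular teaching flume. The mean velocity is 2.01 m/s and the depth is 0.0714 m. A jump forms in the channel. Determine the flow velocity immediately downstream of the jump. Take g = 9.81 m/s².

V₂ = 0.685 m/s

Fr₁ = V₁/√(g·y₁) = 2.01/√(9.81×0.0714) = 2.40.
From the momentum equation for a rectangular channel, y₂/y₁ = ½[√(1 + 8Fr₁²) − 1] = ½[√47.14 − 1] = 2.93.
y₂ = 2.93 × 0.0714 = 0.209 m.
q = V₁·y₁ = 2.01 × 0.0714 = 0.144 m²/s.
V₂ = q/y₂ = 0.144/0.209 = 0.685 m/s.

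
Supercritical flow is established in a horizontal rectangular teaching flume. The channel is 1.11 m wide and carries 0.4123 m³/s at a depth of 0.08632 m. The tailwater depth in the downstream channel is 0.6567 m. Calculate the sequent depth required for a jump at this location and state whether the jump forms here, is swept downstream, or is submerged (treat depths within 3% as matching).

y₂ = 0.5293 m; the jump is submerged

q = Q/b = 0.4123/1.11 = 0.3714 m²/s; V₁ = q/y₁ = 4.303 m/s. Fr₁ = V₁/√(g·y₁) = 4.676.
Bélanger equation: y₂/y₁ = ½[√(1 + 8Fr₁²) − 1] = ½[√175.93 − 1] = 6.132.
y₂ = 6.132 × 0.08632 = 0.5293 m.
Tailwater y_tw = 0.6567 m: y_tw > y₂, so the jump is submerged.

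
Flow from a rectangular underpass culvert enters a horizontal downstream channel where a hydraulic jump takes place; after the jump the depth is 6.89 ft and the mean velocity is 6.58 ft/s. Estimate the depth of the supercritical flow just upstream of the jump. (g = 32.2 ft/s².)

Fr₂ = V₂/√(g·y₂) = 6.58/√(32.2×6.89) = 0.442.
Since the conjugate-depth ratio holds either way, y₁/y₂ = ½[√(1 + 8Fr₂²) − 1] = ½[√2.561 − 1] = 0.300.
y₁ = 0.300 × 6.89 = 2.07 ft.

y₁ = 2.07 ft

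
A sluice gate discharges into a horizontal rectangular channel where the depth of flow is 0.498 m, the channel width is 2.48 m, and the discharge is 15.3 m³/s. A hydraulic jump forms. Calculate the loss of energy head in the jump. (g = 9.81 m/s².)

q = Q/b = 15.3/2.48 = 6.17 m²/s; V₁ = q/y₁ = 12.4 m/s. Fr₁ = V₁/√(g·y₁) = 5.60.
Bélanger equation: y₂/y₁ = ½[√(1 + 8Fr₁²) − 1] = ½[√252.3 − 1] = 7.44.
y₂ = 7.44 × 0.498 = 3.71 m.
V₂ = q/y₂ = 6.17/3.71 = 1.66 m/s. E₁ = y₁ + V₁²/2g = 8.32 m; E₂ = y₂ + V₂²/2g = 3.85 m. ΔE = E₁ − E₂ = 4.47 m.

ΔE = 4.47 m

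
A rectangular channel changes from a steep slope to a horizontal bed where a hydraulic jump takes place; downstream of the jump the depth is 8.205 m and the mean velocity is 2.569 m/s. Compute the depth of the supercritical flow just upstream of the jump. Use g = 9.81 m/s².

Fr₂ = V₂/√(g·y₂) = 2.569/√(9.81×8.205) = 0.2863.
Since the conjugate-depth ratio holds either way, y₁/y₂ = ½[√(1 + 8Fr₂²) − 1] = ½[√1.6559 − 1] = 0.1434.
y₁ = 0.1434 × 8.205 = 1.177 m.

y₁ = 1.177 m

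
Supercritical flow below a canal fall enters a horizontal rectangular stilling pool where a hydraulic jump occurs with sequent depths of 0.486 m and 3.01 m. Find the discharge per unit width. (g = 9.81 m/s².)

q = 5.01 m²/s

For a rectangular channel the momentum equation gives q² = ½·g·y₁·y₂·(y₁ + y₂) = ½×9.81×0.486×3.01×3.50 = 25.1.
q = √25.1 = 5.01 m²/s.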